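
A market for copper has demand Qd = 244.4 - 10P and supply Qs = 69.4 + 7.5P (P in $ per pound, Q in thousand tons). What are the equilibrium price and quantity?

P* = 10, Q* = 144.4

The market clears where 244.4 - 10P = 69.4 + 7.5P. Rearranging, 17.5P = 175, hence P* = 10.
Plugging P* into demand: Q* = 244.4 - 10(10) = 144.4.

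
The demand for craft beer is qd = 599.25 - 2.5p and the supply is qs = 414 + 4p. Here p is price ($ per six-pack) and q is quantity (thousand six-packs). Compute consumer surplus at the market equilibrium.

At equilibrium qd = qs, so 599.25 - 2.5p = 414 + 4p; collecting terms, 185.25 = 6.5p and p* = 28.5.
From the demand curve, q* = 599.25 - 2.5(28.5) = 528.
Demand choke price (qd = 0): p = 599.25/2.5 = 239.7. Consumer surplus = ½ × (239.7 - 28.5) × 528 = 55756.8.

Consumer surplus = 55756.8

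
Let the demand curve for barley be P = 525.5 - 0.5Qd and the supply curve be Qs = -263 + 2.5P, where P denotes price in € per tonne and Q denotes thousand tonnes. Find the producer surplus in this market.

Producer surplus = 43617.8

In direct form, Qd = 1051 - 2P.
The market clears where 1051 - 2P = -263 + 2.5P. Rearranging, 4.5P = 1314, hence P* = 292.
From the demand curve, Q* = 1051 - 2(292) = 467.
Supply choke price (Qs = 0): P = 105.2. Producer surplus = ½ × (292 - 105.2) × 467 = 43617.8.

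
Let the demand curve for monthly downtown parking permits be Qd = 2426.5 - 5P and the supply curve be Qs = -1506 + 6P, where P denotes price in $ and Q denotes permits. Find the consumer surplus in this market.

Consumer surplus = 40832.1

At equilibrium Qd = Qs, so 2426.5 - 5P = -1506 + 6P; collecting terms, 3932.5 = 11P and P* = 357.5.
From the demand curve, Q* = 2426.5 - 5(357.5) = 639.
Demand choke price (Qd = 0): P = 2426.5/5 = 485.3. Consumer surplus = ½ × (485.3 - 357.5) × 639 = 40832.1.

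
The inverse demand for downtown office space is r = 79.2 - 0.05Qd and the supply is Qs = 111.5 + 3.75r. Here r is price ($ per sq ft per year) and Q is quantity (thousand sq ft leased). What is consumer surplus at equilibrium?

Inverting to quantity form: Qd = 1584 - 20r.
Equating demand and supply, 1584 - 20r = 111.5 + 3.75r gives 23.75r = 1472.5, so r* = 62.
Plugging r* into demand: Q* = 1584 - 20(62) = 344.
Demand choke price (Qd = 0): r = 1584/20 = 79.2. Consumer surplus = ½ × (79.2 - 62) × 344 = 2958.4.

Consumer surplus = 2958.4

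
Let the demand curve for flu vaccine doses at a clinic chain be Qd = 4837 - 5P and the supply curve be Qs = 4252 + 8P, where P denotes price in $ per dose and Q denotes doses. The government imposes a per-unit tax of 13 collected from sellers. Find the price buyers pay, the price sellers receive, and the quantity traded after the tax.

Sellers keep P_s = P_b - 13 per unit, so supply in terms of the buyer price is Qs = 4148 + 8P_b.
Market clearing requires 4837 - 5P_b = 4148 + 8P_b; hence 689 = 13P_b and P_b = 53.
Then P_s = 53 - 13 = 40 and Q = 4837 - 5(53) = 4572.

P_b = 53, P_s = 40, Q = 4572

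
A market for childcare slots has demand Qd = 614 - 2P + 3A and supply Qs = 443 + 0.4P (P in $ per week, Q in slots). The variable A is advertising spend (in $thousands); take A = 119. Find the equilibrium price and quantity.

With A = 119, demand is Qd = 971 - 2P.
The market clears where 971 - 2P = 443 + 0.4P. Rearranging, 2.4P = 528, hence P* = 220.
From the demand curve, Q* = 971 - 2(220) = 531.

P* = 220, Q* = 531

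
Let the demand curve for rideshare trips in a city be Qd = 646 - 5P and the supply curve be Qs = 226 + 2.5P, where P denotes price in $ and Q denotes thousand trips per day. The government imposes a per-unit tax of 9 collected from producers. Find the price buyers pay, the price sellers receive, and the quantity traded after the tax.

The tax drives a wedge P_b - P_s = 9. Substituting P_s = P_b - 9 into supply: Qs = 203.5 + 2.5P_b.
Equate demand and the shifted supply: 646 - 5P_b = 203.5 + 2.5P_b, giving 7.5P_b = 442.5, so P_b = 59.
Then P_s = 59 - 9 = 50 and Q = 646 - 5(59) = 351.

P_b = 59, P_s = 50, Q = 351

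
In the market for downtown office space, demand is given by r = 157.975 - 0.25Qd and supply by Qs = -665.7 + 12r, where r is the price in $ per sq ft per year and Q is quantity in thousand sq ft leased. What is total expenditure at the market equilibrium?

Total expenditure = 24938.25

Inverting to quantity form: Qd = 631.9 - 4r.
Set Qd = Qs: 631.9 - 4r = -665.7 + 12r, so 1297.6 = 16r and r* = 81.1.
Substitute back: Q* = 631.9 - 4(81.1) = 307.5.
Total expenditure = r* × Q* = 81.1 × 307.5 = 24938.25.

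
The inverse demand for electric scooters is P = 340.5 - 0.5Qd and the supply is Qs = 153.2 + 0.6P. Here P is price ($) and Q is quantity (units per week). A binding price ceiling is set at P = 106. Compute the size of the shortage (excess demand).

Shortage = 252.2

Rewriting in direct form: Qd = 681 - 2P.
With P fixed at 106, quantity demanded is 469 and quantity supplied is 216.8.
Shortage = Qd - Qs = 469 - 216.8 = 252.2.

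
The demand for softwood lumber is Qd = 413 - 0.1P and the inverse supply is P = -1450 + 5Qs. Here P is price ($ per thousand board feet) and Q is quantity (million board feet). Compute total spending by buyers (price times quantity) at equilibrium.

Inverting to quantity form: Qs = 290 + 0.2P.
The market clears where 413 - 0.1P = 290 + 0.2P. Rearranging, 0.3P = 123, hence P* = 410.
Then Q* = 413 - 0.1(410) = 372.
Total spending by buyers = P* × Q* = 410 × 372 = 152520.

Total spending by buyers = 152520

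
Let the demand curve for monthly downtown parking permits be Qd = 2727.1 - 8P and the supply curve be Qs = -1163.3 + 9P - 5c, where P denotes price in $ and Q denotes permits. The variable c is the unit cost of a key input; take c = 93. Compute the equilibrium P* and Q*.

With c = 93, supply is Qs = -1628.3 + 9P.
At equilibrium Qd = Qs, so 2727.1 - 8P = -1628.3 + 9P; collecting terms, 4355.4 = 17P and P* = 256.2.
Then Q* = 2727.1 - 8(256.2) = 677.5.

P* = 256.2, Q* = 677.5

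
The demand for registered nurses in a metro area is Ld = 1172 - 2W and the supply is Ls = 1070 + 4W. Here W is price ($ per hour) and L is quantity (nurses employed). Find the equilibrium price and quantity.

The market clears where 1172 - 2W = 1070 + 4W. Rearranging, 6W = 102, hence W* = 17.
Plugging W* into demand: L* = 1172 - 2(17) = 1138.

W* = 17, L* = 1138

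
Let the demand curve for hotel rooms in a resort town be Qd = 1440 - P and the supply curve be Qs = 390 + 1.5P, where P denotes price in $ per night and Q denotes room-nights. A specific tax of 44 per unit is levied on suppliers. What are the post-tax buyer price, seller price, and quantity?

P_b = 446.4, P_s = 402.4, Q = 993.6

Suppliers keep P_s = P_b - 44 per unit, so supply in terms of the buyer price is Qs = 324 + 1.5P_b.
Equate demand and the shifted supply: 1440 - P_b = 324 + 1.5P_b, giving 2.5P_b = 1116, so P_b = 446.4.
Then P_s = 446.4 - 44 = 402.4 and Q = 1440 - 446.4 = 993.6.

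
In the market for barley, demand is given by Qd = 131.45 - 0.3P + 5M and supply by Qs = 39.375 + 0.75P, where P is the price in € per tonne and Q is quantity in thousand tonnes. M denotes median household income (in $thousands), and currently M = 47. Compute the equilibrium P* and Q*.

P* = 311.5, Q* = 273

With M = 47, demand is Qd = 366.45 - 0.3P.
The market clears where 366.45 - 0.3P = 39.375 + 0.75P. Rearranging, 1.05P = 327.075, hence P* = 311.5.
Plugging P* into demand: Q* = 366.45 - 0.3(311.5) = 273.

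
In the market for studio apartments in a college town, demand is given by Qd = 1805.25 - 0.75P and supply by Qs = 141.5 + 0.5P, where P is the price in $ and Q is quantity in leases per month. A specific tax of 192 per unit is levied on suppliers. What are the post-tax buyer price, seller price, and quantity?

P_b = 1407.8, P_s = 1215.8, Q = 749.4

The tax drives a wedge P_b - P_s = 192. Substituting P_s = P_b - 192 into supply: Qs = 45.5 + 0.5P_b.
Market clearing requires 1805.25 - 0.75P_b = 45.5 + 0.5P_b; hence 1759.75 = 1.25P_b and P_b = 1407.8.
Then P_s = 1407.8 - 192 = 1215.8 and Q = 1805.25 - 0.75(1407.8) = 749.4.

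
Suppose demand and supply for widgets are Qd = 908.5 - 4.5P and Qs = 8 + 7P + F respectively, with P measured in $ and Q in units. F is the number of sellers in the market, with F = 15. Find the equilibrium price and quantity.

P* = 77, Q* = 562

With F = 15, supply is Qs = 23 + 7P.
At equilibrium Qd = Qs, so 908.5 - 4.5P = 23 + 7P; collecting terms, 885.5 = 11.5P and P* = 77.
Plugging P* into demand: Q* = 908.5 - 4.5(77) = 562.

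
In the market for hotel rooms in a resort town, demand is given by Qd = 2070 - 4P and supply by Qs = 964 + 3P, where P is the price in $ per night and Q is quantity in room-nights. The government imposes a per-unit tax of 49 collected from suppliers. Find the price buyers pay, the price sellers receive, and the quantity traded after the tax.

P_b = 179, P_s = 130, Q = 1354

With a tax of 49 on suppliers, they supply based on the net price P_s = P_b - 49, so Qs = 817 + 3P_b.
Set Qd = Qs: 2070 - 4P_b = 817 + 3P_b, so 1253 = 7P_b and P_b = 179.
So P_s = 130 and the quantity traded is Q = 2070 - 4(179) = 1354.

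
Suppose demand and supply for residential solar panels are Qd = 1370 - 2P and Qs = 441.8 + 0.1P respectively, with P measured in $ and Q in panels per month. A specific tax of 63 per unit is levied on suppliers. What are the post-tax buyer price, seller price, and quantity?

Suppliers keep P_s = P_b - 63 per unit, so supply in terms of the buyer price is Qs = 435.5 + 0.1P_b.
Set Qd = Qs: 1370 - 2P_b = 435.5 + 0.1P_b, so 934.5 = 2.1P_b and P_b = 445.
Then P_s = 445 - 63 = 382 and Q = 1370 - 2(445) = 480.

P_b = 445, P_s = 382, Q = 480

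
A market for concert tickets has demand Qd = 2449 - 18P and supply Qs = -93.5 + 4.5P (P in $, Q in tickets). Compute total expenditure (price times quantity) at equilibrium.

Total expenditure = 46895

At equilibrium Qd = Qs, so 2449 - 18P = -93.5 + 4.5P; collecting terms, 2542.5 = 22.5P and P* = 113.
Then Q* = 2449 - 18(113) = 415.
Total expenditure = P* × Q* = 113 × 415 = 46895.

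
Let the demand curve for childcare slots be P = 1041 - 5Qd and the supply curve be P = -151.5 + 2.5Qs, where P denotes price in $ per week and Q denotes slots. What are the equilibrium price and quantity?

Inverting to quantity form: Qd = 208.2 - 0.2P and Qs = 60.6 + 0.4P.
At equilibrium Qd = Qs, so 208.2 - 0.2P = 60.6 + 0.4P; collecting terms, 147.6 = 0.6P and P* = 246.
Plugging P* into demand: Q* = 208.2 - 0.2(246) = 159.

P* = 246, Q* = 159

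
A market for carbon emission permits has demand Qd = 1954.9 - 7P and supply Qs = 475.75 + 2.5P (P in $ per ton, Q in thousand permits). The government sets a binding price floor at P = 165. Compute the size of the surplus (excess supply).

Surplus = 88.35

With P fixed at 165, quantity demanded is 799.9 and quantity supplied is 888.25.
Surplus = Qs - Qd = 888.25 - 799.9 = 88.35.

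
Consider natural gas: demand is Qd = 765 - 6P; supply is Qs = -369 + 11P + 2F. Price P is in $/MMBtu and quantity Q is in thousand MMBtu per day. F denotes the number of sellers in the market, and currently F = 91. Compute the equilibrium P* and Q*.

With F = 91, supply is Qs = -187 + 11P.
At equilibrium Qd = Qs, so 765 - 6P = -187 + 11P; collecting terms, 952 = 17P and P* = 56.
From the demand curve, Q* = 765 - 6(56) = 429.

P* = 56, Q* = 429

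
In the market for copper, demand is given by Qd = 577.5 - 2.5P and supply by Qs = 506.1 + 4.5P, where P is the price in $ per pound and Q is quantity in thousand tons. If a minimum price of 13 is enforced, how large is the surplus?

Evaluating both curves at the floor price 13 gives Qd = 545, Qs = 564.6.
Surplus = Qs - Qd = 564.6 - 545 = 19.6.

Surplus = 19.6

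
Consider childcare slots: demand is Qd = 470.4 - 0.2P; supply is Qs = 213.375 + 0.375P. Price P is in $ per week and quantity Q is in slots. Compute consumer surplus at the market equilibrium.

At equilibrium Qd = Qs, so 470.4 - 0.2P = 213.375 + 0.375P; collecting terms, 257.025 = 0.575P and P* = 447.
Plugging P* into demand: Q* = 470.4 - 0.2(447) = 381.
Demand choke price (Qd = 0): P = 470.4/0.2 = 2352. Consumer surplus = ½ × (2352 - 447) × 381 = 362902.5.

Consumer surplus = 362902.5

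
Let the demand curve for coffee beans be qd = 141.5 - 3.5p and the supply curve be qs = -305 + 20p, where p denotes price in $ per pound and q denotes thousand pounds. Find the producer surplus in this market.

The market clears where 141.5 - 3.5p = -305 + 20p. Rearranging, 23.5p = 446.5, hence p* = 19.
Then q* = 141.5 - 3.5(19) = 75.
Supply choke price (qs = 0): p = 15.25. Producer surplus = ½ × (19 - 15.25) × 75 = 140.625.

Producer surplus = 140.625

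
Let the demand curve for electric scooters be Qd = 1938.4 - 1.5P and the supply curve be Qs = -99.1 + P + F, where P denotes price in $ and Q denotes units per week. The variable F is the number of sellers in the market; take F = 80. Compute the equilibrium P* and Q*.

With F = 80, supply is Qs = -19.1 + P.
The market clears where 1938.4 - 1.5P = -19.1 + P. Rearranging, 2.5P = 1957.5, hence P* = 783.
Then Q* = 1938.4 - 1.5(783) = 763.9.

P* = 783, Q* = 763.9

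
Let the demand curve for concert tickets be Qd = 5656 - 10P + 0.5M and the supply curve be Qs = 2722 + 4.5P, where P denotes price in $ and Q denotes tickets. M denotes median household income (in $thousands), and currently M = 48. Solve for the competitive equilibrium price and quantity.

With M = 48, demand is Qd = 5680 - 10P.
Set Qd = Qs: 5680 - 10P = 2722 + 4.5P, so 2958 = 14.5P and P* = 204.
From the demand curve, Q* = 5680 - 10(204) = 3640.

P* = 204, Q* = 3640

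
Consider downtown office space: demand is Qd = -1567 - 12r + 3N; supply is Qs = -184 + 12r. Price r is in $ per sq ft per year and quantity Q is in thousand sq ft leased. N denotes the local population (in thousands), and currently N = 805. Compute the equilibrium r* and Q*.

r* = 43, Q* = 332

With N = 805, demand is Qd = 848 - 12r.
Equating demand and supply, 848 - 12r = -184 + 12r gives 24r = 1032, so r* = 43.
Then Q* = 848 - 12(43) = 332.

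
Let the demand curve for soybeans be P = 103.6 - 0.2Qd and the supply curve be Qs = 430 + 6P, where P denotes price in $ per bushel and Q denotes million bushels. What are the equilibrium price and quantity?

P* = 8, Q* = 478

Rewriting in direct form: Qd = 518 - 5P.
Set Qd = Qs: 518 - 5P = 430 + 6P, so 88 = 11P and P* = 8.
Plugging P* into demand: Q* = 518 - 5(8) = 478.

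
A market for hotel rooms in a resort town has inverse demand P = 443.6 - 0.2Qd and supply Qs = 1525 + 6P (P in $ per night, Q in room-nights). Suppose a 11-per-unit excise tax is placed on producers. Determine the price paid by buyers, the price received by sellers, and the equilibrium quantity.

Rewriting in direct form: Qd = 2218 - 5P.
The tax drives a wedge P_b - P_s = 11. Substituting P_s = P_b - 11 into supply: Qs = 1459 + 6P_b.
Equate demand and the shifted supply: 2218 - 5P_b = 1459 + 6P_b, giving 11P_b = 759, so P_b = 69.
Then P_s = 69 - 11 = 58 and Q = 2218 - 5(69) = 1873.

P_b = 69, P_s = 58, Q = 1873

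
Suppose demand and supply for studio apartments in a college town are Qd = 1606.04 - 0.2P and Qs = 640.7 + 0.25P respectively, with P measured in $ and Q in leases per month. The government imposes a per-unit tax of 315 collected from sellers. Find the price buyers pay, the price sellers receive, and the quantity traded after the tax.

P_b = 2320.2, P_s = 2005.2, Q = 1142

With a tax of 315 on sellers, they supply based on the net price P_s = P_b - 315, so Qs = 561.95 + 0.25P_b.
Market clearing requires 1606.04 - 0.2P_b = 561.95 + 0.25P_b; hence 1044.09 = 0.45P_b and P_b = 2320.2.
So P_s = 2005.2 and the quantity traded is Q = 1606.04 - 0.2(2320.2) = 1142.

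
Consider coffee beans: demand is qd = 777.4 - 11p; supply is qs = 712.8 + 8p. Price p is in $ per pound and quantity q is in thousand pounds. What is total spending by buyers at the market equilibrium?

The market clears where 777.4 - 11p = 712.8 + 8p. Rearranging, 19p = 64.6, hence p* = 3.4.
Plugging p* into demand: q* = 777.4 - 11(3.4) = 740.
Total spending by buyers = p* × q* = 3.4 × 740 = 2516.

Total spending by buyers = 2516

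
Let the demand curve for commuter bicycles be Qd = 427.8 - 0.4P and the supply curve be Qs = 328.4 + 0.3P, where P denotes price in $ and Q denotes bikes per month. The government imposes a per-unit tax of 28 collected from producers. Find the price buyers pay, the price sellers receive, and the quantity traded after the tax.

Producers keep P_s = P_b - 28 per unit, so supply in terms of the buyer price is Qs = 320 + 0.3P_b.
Equate demand and the shifted supply: 427.8 - 0.4P_b = 320 + 0.3P_b, giving 0.7P_b = 107.8, so P_b = 154.
Then P_s = 154 - 28 = 126 and Q = 427.8 - 0.4(154) = 366.2.

P_b = 154, P_s = 126, Q = 366.2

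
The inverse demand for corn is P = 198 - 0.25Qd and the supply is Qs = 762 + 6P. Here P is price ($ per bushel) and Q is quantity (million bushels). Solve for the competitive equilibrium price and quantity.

Rewriting in direct form: Qd = 792 - 4P.
Set Qd = Qs: 792 - 4P = 762 + 6P, so 30 = 10P and P* = 3.
Plugging P* into demand: Q* = 792 - 4(3) = 780.

P* = 3, Q* = 780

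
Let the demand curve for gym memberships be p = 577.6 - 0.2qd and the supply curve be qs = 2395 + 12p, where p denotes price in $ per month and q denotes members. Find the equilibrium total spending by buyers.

Total spending by buyers = 79547

In direct form, qd = 2888 - 5p.
Equating demand and supply, 2888 - 5p = 2395 + 12p gives 17p = 493, so p* = 29.
Substitute back: q* = 2888 - 5(29) = 2743.
Total spending by buyers = p* × q* = 29 × 2743 = 79547.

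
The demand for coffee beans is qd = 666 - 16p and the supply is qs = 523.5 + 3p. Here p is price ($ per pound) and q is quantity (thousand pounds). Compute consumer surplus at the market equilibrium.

Consumer surplus = 9316.125

Set qd = qs: 666 - 16p = 523.5 + 3p, so 142.5 = 19p and p* = 7.5.
Then q* = 666 - 16(7.5) = 546.
Demand choke price (qd = 0): p = 666/16 = 41.625. Consumer surplus = ½ × (41.625 - 7.5) × 546 = 9316.125.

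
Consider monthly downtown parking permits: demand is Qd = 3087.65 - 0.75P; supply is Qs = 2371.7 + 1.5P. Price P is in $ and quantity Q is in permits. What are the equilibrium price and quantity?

P* = 318.2, Q* = 2849

At equilibrium Qd = Qs, so 3087.65 - 0.75P = 2371.7 + 1.5P; collecting terms, 715.95 = 2.25P and P* = 318.2.
Substitute back: Q* = 3087.65 - 0.75(318.2) = 2849.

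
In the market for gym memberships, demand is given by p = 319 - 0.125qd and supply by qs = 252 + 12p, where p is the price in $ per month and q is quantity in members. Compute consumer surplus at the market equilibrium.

Consumer surplus = 166464

Inverting to quantity form: qd = 2552 - 8p.
Set qd = qs: 2552 - 8p = 252 + 12p, so 2300 = 20p and p* = 115.
From the demand curve, q* = 2552 - 8(115) = 1632.
Demand choke price (qd = 0): p = 2552/8 = 319. Consumer surplus = ½ × (319 - 115) × 1632 = 166464.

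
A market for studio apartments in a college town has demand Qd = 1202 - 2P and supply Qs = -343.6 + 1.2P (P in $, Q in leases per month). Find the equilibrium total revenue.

Total revenue = 113988

Set Qd = Qs: 1202 - 2P = -343.6 + 1.2P, so 1545.6 = 3.2P and P* = 483.
Substitute back: Q* = 1202 - 2(483) = 236.
Total revenue = P* × Q* = 483 × 236 = 113988.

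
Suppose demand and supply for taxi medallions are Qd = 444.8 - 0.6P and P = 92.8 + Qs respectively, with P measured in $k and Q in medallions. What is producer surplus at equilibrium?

Inverting to quantity form: Qs = -92.8 + P.
At equilibrium Qd = Qs, so 444.8 - 0.6P = -92.8 + P; collecting terms, 537.6 = 1.6P and P* = 336.
Then Q* = 444.8 - 0.6(336) = 243.2.
Supply choke price (Qs = 0): P = 92.8. Producer surplus = ½ × (336 - 92.8) × 243.2 = 29573.12.

Producer surplus = 29573.12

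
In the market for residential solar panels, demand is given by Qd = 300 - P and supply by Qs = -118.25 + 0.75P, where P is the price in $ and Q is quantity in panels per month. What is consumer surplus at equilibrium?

Consumer surplus = 1860.5

Set Qd = Qs: 300 - P = -118.25 + 0.75P, so 418.25 = 1.75P and P* = 239.
Then Q* = 300 - 239 = 61.
Demand choke price (Qd = 0): P = 300. Consumer surplus = ½ × (300 - 239) × 61 = 1860.5.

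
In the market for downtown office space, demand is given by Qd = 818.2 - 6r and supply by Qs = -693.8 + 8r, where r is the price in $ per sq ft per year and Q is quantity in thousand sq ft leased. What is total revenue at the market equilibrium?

At equilibrium Qd = Qs, so 818.2 - 6r = -693.8 + 8r; collecting terms, 1512 = 14r and r* = 108.
Substitute back: Q* = 818.2 - 6(108) = 170.2.
Total revenue = r* × Q* = 108 × 170.2 = 18381.6.

Total revenue = 18381.6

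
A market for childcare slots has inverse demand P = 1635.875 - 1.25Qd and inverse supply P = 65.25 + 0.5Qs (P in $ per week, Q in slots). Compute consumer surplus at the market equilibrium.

Consumer surplus = 503441.40625

Inverting to quantity form: Qd = 1308.7 - 0.8P and Qs = -130.5 + 2P.
At equilibrium Qd = Qs, so 1308.7 - 0.8P = -130.5 + 2P; collecting terms, 1439.2 = 2.8P and P* = 514.
Then Q* = 1308.7 - 0.8(514) = 897.5.
Demand choke price (Qd = 0): P = 1308.7/0.8 = 1635.875. Consumer surplus = ½ × (1635.875 - 514) × 897.5 = 503441.40625.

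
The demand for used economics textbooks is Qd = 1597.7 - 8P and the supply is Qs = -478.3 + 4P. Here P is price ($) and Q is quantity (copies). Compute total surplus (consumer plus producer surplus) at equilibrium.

Equating demand and supply, 1597.7 - 8P = -478.3 + 4P gives 12P = 2076, so P* = 173.
From the demand curve, Q* = 1597.7 - 8(173) = 213.7.
Demand choke price = 199.7125; supply choke price = 119.575. CS = ½(199.7125 - 173)(213.7) = 2854.230625; PS = ½(173 - 119.575)(213.7) = 5708.46125. Total surplus = 8562.691875.

Total surplus = 8562.691875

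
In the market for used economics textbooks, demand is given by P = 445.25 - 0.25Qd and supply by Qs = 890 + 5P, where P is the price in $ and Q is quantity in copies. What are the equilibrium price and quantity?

Inverting to quantity form: Qd = 1781 - 4P.
At equilibrium Qd = Qs, so 1781 - 4P = 890 + 5P; collecting terms, 891 = 9P and P* = 99.
Then Q* = 1781 - 4(99) = 1385.

P* = 99, Q* = 1385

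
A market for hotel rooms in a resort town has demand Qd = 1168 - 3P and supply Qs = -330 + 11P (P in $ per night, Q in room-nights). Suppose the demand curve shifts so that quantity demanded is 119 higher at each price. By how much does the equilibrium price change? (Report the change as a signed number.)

ΔP = 8.5

The market clears where 1168 - 3P = -330 + 11P. Rearranging, 14P = 1498, hence P* = 107.
Then Q* = 1168 - 3(107) = 847.
After the shift, demand is Qd = 1287 - 3P.
New equilibrium: 1617 = 14P, so P = 115.5 and Q = 940.5.
ΔP = 115.5 - 107 = 8.5.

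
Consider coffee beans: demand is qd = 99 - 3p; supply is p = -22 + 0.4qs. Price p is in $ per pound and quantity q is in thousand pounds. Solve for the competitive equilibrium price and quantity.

p* = 8, q* = 75

Rewriting in direct form: qs = 55 + 2.5p.
At equilibrium qd = qs, so 99 - 3p = 55 + 2.5p; collecting terms, 44 = 5.5p and p* = 8.
Plugging p* into demand: q* = 99 - 3(8) = 75.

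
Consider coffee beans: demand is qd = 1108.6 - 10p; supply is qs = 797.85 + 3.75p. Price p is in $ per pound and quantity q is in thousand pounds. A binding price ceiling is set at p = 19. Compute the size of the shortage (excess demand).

At p = 19: qd = 918.6 and qs = 869.1.
Shortage = qd - qs = 918.6 - 869.1 = 49.5.

Shortage = 49.5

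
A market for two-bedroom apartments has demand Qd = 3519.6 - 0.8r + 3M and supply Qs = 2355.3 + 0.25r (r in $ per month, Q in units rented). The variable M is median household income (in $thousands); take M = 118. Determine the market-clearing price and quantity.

With M = 118, demand is Qd = 3873.6 - 0.8r.
Equating demand and supply, 3873.6 - 0.8r = 2355.3 + 0.25r gives 1.05r = 1518.3, so r* = 1446.
Then Q* = 3873.6 - 0.8(1446) = 2716.8.

r* = 1446, Q* = 2716.8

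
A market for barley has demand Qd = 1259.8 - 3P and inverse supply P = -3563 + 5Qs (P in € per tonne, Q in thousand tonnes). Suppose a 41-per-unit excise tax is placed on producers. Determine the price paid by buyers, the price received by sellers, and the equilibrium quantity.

Solving each curve for Q: Qs = 712.6 + 0.2P.
The tax drives a wedge P_b - P_s = 41. Substituting P_s = P_b - 41 into supply: Qs = 704.4 + 0.2P_b.
Equate demand and the shifted supply: 1259.8 - 3P_b = 704.4 + 0.2P_b, giving 3.2P_b = 555.4, so P_b = 173.5625.
Then P_s = 173.5625 - 41 = 132.5625 and Q = 1259.8 - 3(173.5625) = 739.1125.

P_b = 173.5625, P_s = 132.5625, Q = 739.1125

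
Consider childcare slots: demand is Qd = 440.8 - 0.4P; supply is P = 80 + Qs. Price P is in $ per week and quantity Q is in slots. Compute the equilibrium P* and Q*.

P* = 372, Q* = 292

Inverting to quantity form: Qs = -80 + P.
The market clears where 440.8 - 0.4P = -80 + P. Rearranging, 1.4P = 520.8, hence P* = 372.
From the demand curve, Q* = 440.8 - 0.4(372) = 292.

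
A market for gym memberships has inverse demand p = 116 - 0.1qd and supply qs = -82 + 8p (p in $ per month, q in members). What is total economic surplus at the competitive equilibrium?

Total surplus = 24851.25

Solving each curve for q: qd = 1160 - 10p.
At equilibrium qd = qs, so 1160 - 10p = -82 + 8p; collecting terms, 1242 = 18p and p* = 69.
Substitute back: q* = 1160 - 10(69) = 470.
Demand choke price = 116; supply choke price = 10.25. CS = ½(116 - 69)(470) = 11045; PS = ½(69 - 10.25)(470) = 13806.25. Total surplus = 24851.25.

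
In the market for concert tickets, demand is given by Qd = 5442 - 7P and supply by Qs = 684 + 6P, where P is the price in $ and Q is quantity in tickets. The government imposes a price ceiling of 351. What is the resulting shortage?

With P fixed at 351, quantity demanded is 2985 and quantity supplied is 2790.
Shortage = Qd - Qs = 2985 - 2790 = 195.

Shortage = 195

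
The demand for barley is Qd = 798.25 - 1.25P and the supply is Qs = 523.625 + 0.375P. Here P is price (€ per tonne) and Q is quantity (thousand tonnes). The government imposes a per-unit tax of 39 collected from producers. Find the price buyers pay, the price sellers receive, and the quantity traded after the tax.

With a tax of 39 on producers, they supply based on the net price P_s = P_b - 39, so Qs = 509 + 0.375P_b.
Equate demand and the shifted supply: 798.25 - 1.25P_b = 509 + 0.375P_b, giving 1.625P_b = 289.25, so P_b = 178.
So P_s = 139 and the quantity traded is Q = 798.25 - 1.25(178) = 575.75.

P_b = 178, P_s = 139, Q = 575.75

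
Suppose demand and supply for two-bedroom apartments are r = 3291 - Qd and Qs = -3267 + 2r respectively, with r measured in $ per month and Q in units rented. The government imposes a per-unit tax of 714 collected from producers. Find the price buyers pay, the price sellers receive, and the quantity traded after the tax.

Solving each curve for Q: Qd = 3291 - r.
The tax drives a wedge r_b - r_s = 714. Substituting r_s = r_b - 714 into supply: Qs = -4695 + 2r_b.
Equate demand and the shifted supply: 3291 - r_b = -4695 + 2r_b, giving 3r_b = 7986, so r_b = 2662.
Then r_s = 2662 - 714 = 1948 and Q = 3291 - 2662 = 629.

r_b = 2662, r_s = 1948, Q = 629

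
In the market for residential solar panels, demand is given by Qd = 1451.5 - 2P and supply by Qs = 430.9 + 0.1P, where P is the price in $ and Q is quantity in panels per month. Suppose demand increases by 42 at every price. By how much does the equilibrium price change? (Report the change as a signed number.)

ΔP = 20

The market clears where 1451.5 - 2P = 430.9 + 0.1P. Rearranging, 2.1P = 1020.6, hence P* = 486.
From the demand curve, Q* = 1451.5 - 2(486) = 479.5.
After the shift, demand is Qd = 1493.5 - 2P.
Re-solving, 2.1P = 1062.6 gives P = 506 and Q = 481.5.
ΔP = 506 - 486 = 20.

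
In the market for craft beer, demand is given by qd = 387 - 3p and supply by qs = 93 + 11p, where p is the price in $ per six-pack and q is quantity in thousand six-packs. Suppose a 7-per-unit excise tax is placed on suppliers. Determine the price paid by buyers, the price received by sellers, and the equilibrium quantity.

With a tax of 7 on suppliers, they supply based on the net price p_s = p_b - 7, so qs = 16 + 11p_b.
Market clearing requires 387 - 3p_b = 16 + 11p_b; hence 371 = 14p_b and p_b = 26.5.
Then p_s = 26.5 - 7 = 19.5 and q = 387 - 3(26.5) = 307.5.

p_b = 26.5, p_s = 19.5, q = 307.5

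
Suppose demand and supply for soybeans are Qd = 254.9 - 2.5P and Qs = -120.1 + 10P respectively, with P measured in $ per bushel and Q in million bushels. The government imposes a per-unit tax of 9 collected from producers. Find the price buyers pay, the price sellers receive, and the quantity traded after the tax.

P_b = 37.2, P_s = 28.2, Q = 161.9

With a tax of 9 on producers, they supply based on the net price P_s = P_b - 9, so Qs = -210.1 + 10P_b.
Market clearing requires 254.9 - 2.5P_b = -210.1 + 10P_b; hence 465 = 12.5P_b and P_b = 37.2.
So P_s = 28.2 and the quantity traded is Q = 254.9 - 2.5(37.2) = 161.9.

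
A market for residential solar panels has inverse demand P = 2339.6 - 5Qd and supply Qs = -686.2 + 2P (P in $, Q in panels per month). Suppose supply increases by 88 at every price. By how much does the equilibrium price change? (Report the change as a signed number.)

ΔP = -40

Solving each curve for Q: Qd = 467.92 - 0.2P.
At equilibrium Qd = Qs, so 467.92 - 0.2P = -686.2 + 2P; collecting terms, 1154.12 = 2.2P and P* = 524.6.
From the demand curve, Q* = 467.92 - 0.2(524.6) = 363.
After the shift, supply is Qs = -598.2 + 2P.
Re-solving, 2.2P = 1066.12 gives P = 484.6 and Q = 371.
ΔP = 484.6 - 524.6 = -40.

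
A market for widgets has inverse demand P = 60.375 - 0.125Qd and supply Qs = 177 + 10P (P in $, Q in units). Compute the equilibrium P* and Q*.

P* = 17, Q* = 347

In direct form, Qd = 483 - 8P.
Set Qd = Qs: 483 - 8P = 177 + 10P, so 306 = 18P and P* = 17.
Plugging P* into demand: Q* = 483 - 8(17) = 347.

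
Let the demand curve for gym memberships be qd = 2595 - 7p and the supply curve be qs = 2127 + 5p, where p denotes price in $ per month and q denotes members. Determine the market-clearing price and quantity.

Equating demand and supply, 2595 - 7p = 2127 + 5p gives 12p = 468, so p* = 39.
From the demand curve, q* = 2595 - 7(39) = 2322.

p* = 39, q* = 2322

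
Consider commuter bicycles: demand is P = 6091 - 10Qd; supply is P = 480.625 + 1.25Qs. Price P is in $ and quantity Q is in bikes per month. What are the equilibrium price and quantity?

Solving each curve for Q: Qd = 609.1 - 0.1P and Qs = -384.5 + 0.8P.
The market clears where 609.1 - 0.1P = -384.5 + 0.8P. Rearranging, 0.9P = 993.6, hence P* = 1104.
Plugging P* into demand: Q* = 609.1 - 0.1(1104) = 498.7.

P* = 1104, Q* = 498.7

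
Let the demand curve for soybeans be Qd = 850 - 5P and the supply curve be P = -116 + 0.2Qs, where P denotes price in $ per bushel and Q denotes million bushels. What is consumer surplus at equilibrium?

Rewriting in direct form: Qs = 580 + 5P.
Set Qd = Qs: 850 - 5P = 580 + 5P, so 270 = 10P and P* = 27.
Substitute back: Q* = 850 - 5(27) = 715.
Demand choke price (Qd = 0): P = 850/5 = 170. Consumer surplus = ½ × (170 - 27) × 715 = 51122.5.

Consumer surplus = 51122.5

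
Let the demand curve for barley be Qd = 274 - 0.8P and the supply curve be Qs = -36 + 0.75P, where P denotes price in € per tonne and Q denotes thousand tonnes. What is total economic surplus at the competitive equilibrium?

Total surplus = 16786.5

The market clears where 274 - 0.8P = -36 + 0.75P. Rearranging, 1.55P = 310, hence P* = 200.
Substitute back: Q* = 274 - 0.8(200) = 114.
Demand choke price = 342.5; supply choke price = 48. CS = ½(342.5 - 200)(114) = 8122.5; PS = ½(200 - 48)(114) = 8664. Total surplus = 16786.5.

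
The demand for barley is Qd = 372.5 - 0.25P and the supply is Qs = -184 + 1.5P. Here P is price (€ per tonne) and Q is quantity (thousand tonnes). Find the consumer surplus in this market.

Consumer surplus = 171698

The market clears where 372.5 - 0.25P = -184 + 1.5P. Rearranging, 1.75P = 556.5, hence P* = 318.
Plugging P* into demand: Q* = 372.5 - 0.25(318) = 293.
Demand choke price (Qd = 0): P = 372.5/0.25 = 1490. Consumer surplus = ½ × (1490 - 318) × 293 = 171698.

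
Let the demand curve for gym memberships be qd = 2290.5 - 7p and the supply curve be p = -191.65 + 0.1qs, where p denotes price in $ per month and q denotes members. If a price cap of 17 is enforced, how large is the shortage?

In direct form, qs = 1916.5 + 10p.
At p = 17: qd = 2171.5 and qs = 2086.5.
Shortage = qd - qs = 2171.5 - 2086.5 = 85.

Shortage = 85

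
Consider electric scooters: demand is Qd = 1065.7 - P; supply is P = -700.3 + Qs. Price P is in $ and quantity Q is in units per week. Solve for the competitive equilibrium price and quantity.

Solving each curve for Q: Qs = 700.3 + P.
Equating demand and supply, 1065.7 - P = 700.3 + P gives 2P = 365.4, so P* = 182.7.
Plugging P* into demand: Q* = 1065.7 - 182.7 = 883.

P* = 182.7, Q* = 883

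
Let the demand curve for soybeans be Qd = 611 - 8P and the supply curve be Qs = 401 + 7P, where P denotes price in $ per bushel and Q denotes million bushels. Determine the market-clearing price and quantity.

At equilibrium Qd = Qs, so 611 - 8P = 401 + 7P; collecting terms, 210 = 15P and P* = 14.
Plugging P* into demand: Q* = 611 - 8(14) = 499.

P* = 14, Q* = 499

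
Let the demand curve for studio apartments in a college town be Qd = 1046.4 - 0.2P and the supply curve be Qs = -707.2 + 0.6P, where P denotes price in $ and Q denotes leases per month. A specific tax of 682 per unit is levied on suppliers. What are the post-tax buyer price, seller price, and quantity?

P_b = 2703.5, P_s = 2021.5, Q = 505.7

The tax drives a wedge P_b - P_s = 682. Substituting P_s = P_b - 682 into supply: Qs = -1116.4 + 0.6P_b.
Market clearing requires 1046.4 - 0.2P_b = -1116.4 + 0.6P_b; hence 2162.8 = 0.8P_b and P_b = 2703.5.
So P_s = 2021.5 and the quantity traded is Q = 1046.4 - 0.2(2703.5) = 505.7.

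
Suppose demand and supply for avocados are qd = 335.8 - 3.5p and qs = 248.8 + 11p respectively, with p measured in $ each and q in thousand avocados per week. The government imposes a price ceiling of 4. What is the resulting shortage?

Shortage = 29

With p fixed at 4, quantity demanded is 321.8 and quantity supplied is 292.8.
Shortage = qd - qs = 321.8 - 292.8 = 29.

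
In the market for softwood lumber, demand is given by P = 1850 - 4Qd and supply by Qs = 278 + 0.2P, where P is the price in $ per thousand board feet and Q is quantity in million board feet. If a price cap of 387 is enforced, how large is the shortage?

Shortage = 10.35

In direct form, Qd = 462.5 - 0.25P.
At P = 387: Qd = 365.75 and Qs = 355.4.
Shortage = Qd - Qs = 365.75 - 355.4 = 10.35.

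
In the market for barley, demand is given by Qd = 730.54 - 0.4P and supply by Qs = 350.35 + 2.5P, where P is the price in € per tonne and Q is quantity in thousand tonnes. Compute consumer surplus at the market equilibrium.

Equating demand and supply, 730.54 - 0.4P = 350.35 + 2.5P gives 2.9P = 380.19, so P* = 131.1.
Then Q* = 730.54 - 0.4(131.1) = 678.1.
Demand choke price (Qd = 0): P = 730.54/0.4 = 1826.35. Consumer surplus = ½ × (1826.35 - 131.1) × 678.1 = 574774.5125.

Consumer surplus = 574774.5125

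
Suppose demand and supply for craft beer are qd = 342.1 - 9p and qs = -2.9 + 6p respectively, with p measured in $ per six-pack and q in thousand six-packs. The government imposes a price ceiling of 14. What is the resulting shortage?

Shortage = 135

With p fixed at 14, quantity demanded is 216.1 and quantity supplied is 81.1.
Shortage = qd - qs = 216.1 - 81.1 = 135.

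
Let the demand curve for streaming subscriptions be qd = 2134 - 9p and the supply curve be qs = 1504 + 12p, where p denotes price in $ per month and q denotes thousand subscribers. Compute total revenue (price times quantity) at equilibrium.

At equilibrium qd = qs, so 2134 - 9p = 1504 + 12p; collecting terms, 630 = 21p and p* = 30.
From the demand curve, q* = 2134 - 9(30) = 1864.
Total revenue = p* × q* = 30 × 1864 = 55920.

Total revenue = 55920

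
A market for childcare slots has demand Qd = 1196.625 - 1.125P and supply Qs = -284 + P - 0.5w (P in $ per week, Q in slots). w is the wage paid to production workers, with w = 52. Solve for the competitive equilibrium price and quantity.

With w = 52, supply is Qs = -310 + P.
The market clears where 1196.625 - 1.125P = -310 + P. Rearranging, 2.125P = 1506.625, hence P* = 709.
Plugging P* into demand: Q* = 1196.625 - 1.125(709) = 399.

P* = 709, Q* = 399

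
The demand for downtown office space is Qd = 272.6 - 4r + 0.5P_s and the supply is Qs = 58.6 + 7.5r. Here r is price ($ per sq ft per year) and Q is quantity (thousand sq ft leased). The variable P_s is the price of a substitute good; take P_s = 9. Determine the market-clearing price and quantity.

With P_s = 9, demand is Qd = 277.1 - 4r.
Set Qd = Qs: 277.1 - 4r = 58.6 + 7.5r, so 218.5 = 11.5r and r* = 19.
From the demand curve, Q* = 277.1 - 4(19) = 201.1.

r* = 19, Q* = 201.1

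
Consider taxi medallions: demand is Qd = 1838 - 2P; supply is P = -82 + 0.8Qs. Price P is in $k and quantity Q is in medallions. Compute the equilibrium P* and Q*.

Rewriting in direct form: Qs = 102.5 + 1.25P.
The market clears where 1838 - 2P = 102.5 + 1.25P. Rearranging, 3.25P = 1735.5, hence P* = 534.
Then Q* = 1838 - 2(534) = 770.

P* = 534, Q* = 770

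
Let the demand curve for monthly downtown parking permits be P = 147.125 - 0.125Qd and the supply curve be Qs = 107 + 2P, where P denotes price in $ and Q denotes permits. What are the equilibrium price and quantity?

P* = 107, Q* = 321

Rewriting in direct form: Qd = 1177 - 8P.
Equating demand and supply, 1177 - 8P = 107 + 2P gives 10P = 1070, so P* = 107.
Then Q* = 1177 - 8(107) = 321.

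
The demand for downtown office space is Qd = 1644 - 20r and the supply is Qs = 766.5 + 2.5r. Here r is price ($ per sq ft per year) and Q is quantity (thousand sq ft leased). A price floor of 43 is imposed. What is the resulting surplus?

At r = 43: Qd = 784 and Qs = 874.
Surplus = Qs - Qd = 874 - 784 = 90.

Surplus = 90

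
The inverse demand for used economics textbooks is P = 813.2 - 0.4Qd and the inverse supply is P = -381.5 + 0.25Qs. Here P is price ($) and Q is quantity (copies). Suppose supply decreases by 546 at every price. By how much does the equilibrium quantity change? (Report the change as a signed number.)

ΔQ = -210

Inverting to quantity form: Qd = 2033 - 2.5P and Qs = 1526 + 4P.
At equilibrium Qd = Qs, so 2033 - 2.5P = 1526 + 4P; collecting terms, 507 = 6.5P and P* = 78.
From the demand curve, Q* = 2033 - 2.5(78) = 1838.
After the shift, supply is Qs = 980 + 4P.
The new intersection has 1053 = 6.5P, i.e. P = 162, Q = 1628.
ΔQ = 1628 - 1838 = -210.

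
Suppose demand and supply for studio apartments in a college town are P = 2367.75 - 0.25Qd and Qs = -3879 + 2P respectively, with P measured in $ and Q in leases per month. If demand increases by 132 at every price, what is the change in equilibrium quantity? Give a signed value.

ΔQ = 44

Inverting to quantity form: Qd = 9471 - 4P.
Equating demand and supply, 9471 - 4P = -3879 + 2P gives 6P = 13350, so P* = 2225.
Then Q* = 9471 - 4(2225) = 571.
After the shift, demand is Qd = 9603 - 4P.
Re-solving, 6P = 13482 gives P = 2247 and Q = 615.
ΔQ = 615 - 571 = 44.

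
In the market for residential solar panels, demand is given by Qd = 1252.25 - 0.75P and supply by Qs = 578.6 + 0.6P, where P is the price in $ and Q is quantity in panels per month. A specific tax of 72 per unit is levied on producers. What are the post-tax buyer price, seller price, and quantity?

P_b = 531, P_s = 459, Q = 854

The tax drives a wedge P_b - P_s = 72. Substituting P_s = P_b - 72 into supply: Qs = 535.4 + 0.6P_b.
Market clearing requires 1252.25 - 0.75P_b = 535.4 + 0.6P_b; hence 716.85 = 1.35P_b and P_b = 531.
So P_s = 459 and the quantity traded is Q = 1252.25 - 0.75(531) = 854.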